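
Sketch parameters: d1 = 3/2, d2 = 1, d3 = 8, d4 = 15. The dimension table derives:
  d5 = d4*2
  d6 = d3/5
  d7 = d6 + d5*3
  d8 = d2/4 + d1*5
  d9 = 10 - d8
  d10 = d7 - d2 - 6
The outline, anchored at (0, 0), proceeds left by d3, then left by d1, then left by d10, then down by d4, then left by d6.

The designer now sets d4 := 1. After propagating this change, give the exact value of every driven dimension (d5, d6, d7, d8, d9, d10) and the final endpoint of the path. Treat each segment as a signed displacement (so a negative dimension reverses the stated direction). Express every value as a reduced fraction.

d5 = 2
d6 = 8/5
d7 = 38/5
d8 = 31/4
d9 = 9/4
d10 = 3/5
endpoint = (-117/10, -1)

Apply edit: d4 := 1
  d5 = d4*2 = 2
  d6 = d3/5 = 8/5
  d7 = d6 + d5*3 = 38/5
  d8 = d2/4 + d1*5 = 31/4
  d9 = 10 - d8 = 9/4
  d10 = d7 - d2 - 6 = 3/5
Walk from origin (0, 0):
  seg 1: left by d3 = 8 → (-8, 0)
  seg 2: left by d1 = 3/2 → (-19/2, 0)
  seg 3: left by d10 = 3/5 → (-101/10, 0)
  seg 4: down by d4 = 1 → (-101/10, -1)
  seg 5: left by d6 = 8/5 → (-117/10, -1)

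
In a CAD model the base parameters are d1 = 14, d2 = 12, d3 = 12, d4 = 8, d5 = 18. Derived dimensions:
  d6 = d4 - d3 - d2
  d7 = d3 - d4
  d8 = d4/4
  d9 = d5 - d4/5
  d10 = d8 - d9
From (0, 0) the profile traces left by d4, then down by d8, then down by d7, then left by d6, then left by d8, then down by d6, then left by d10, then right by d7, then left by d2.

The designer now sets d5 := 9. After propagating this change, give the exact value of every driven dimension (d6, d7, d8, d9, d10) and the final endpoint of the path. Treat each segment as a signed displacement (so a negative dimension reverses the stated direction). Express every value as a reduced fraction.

d6 = -16
d7 = 4
d8 = 2
d9 = 37/5
d10 = -27/5
endpoint = (17/5, 10)

Apply edit: d5 := 9
  d6 = d4 - d3 - d2 = -16
  d7 = d3 - d4 = 4
  d8 = d4/4 = 2
  d9 = d5 - d4/5 = 37/5
  d10 = d8 - d9 = -27/5
Walk from origin (0, 0):
  seg 1: left by d4 = 8 → (-8, 0)
  seg 2: down by d8 = 2 → (-8, -2)
  seg 3: down by d7 = 4 → (-8, -6)
  seg 4: left by d6 = -16 → (8, -6)
  seg 5: left by d8 = 2 → (6, -6)
  seg 6: down by d6 = -16 → (6, 10)
  seg 7: left by d10 = -27/5 → (57/5, 10)
  seg 8: right by d7 = 4 → (77/5, 10)
  seg 9: left by d2 = 12 → (17/5, 10)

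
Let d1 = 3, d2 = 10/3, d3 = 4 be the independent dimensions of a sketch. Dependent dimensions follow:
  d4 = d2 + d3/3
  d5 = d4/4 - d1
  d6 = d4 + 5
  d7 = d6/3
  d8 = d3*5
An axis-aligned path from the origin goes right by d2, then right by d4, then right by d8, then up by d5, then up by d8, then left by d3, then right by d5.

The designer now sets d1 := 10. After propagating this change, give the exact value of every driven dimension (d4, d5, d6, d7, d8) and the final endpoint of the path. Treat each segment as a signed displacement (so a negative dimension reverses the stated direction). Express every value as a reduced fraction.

Apply edit: d1 := 10
  d4 = d2 + d3/3 = 14/3
  d5 = d4/4 - d1 = -53/6
  d6 = d4 + 5 = 29/3
  d7 = d6/3 = 29/9
  d8 = d3*5 = 20
Walk from origin (0, 0):
  seg 1: right by d2 = 10/3 → (10/3, 0)
  seg 2: right by d4 = 14/3 → (8, 0)
  seg 3: right by d8 = 20 → (28, 0)
  seg 4: up by d5 = -53/6 → (28, -53/6)
  seg 5: up by d8 = 20 → (28, 67/6)
  seg 6: left by d3 = 4 → (24, 67/6)
  seg 7: right by d5 = -53/6 → (91/6, 67/6)

d4 = 14/3
d5 = -53/6
d6 = 29/3
d7 = 29/9
d8 = 20
endpoint = (91/6, 67/6)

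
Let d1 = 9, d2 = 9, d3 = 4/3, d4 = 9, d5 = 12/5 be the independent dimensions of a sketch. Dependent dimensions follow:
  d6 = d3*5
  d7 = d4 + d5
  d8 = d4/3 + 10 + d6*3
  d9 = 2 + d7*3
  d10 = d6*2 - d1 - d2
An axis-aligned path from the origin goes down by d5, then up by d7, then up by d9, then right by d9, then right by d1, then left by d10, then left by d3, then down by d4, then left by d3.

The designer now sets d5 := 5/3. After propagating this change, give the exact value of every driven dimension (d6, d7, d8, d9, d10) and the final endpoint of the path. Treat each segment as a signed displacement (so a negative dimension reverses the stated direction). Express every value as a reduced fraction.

d6 = 20/3
d7 = 32/3
d8 = 33
d9 = 34
d10 = -14/3
endpoint = (45, 34)

Apply edit: d5 := 5/3
  d6 = d3*5 = 20/3
  d7 = d4 + d5 = 32/3
  d8 = d4/3 + 10 + d6*3 = 33
  d9 = 2 + d7*3 = 34
  d10 = d6*2 - d1 - d2 = -14/3
Walk from origin (0, 0):
  seg 1: down by d5 = 5/3 → (0, -5/3)
  seg 2: up by d7 = 32/3 → (0, 9)
  seg 3: up by d9 = 34 → (0, 43)
  seg 4: right by d9 = 34 → (34, 43)
  seg 5: right by d1 = 9 → (43, 43)
  seg 6: left by d10 = -14/3 → (143/3, 43)
  seg 7: left by d3 = 4/3 → (139/3, 43)
  seg 8: down by d4 = 9 → (139/3, 34)
  seg 9: left by d3 = 4/3 → (45, 34)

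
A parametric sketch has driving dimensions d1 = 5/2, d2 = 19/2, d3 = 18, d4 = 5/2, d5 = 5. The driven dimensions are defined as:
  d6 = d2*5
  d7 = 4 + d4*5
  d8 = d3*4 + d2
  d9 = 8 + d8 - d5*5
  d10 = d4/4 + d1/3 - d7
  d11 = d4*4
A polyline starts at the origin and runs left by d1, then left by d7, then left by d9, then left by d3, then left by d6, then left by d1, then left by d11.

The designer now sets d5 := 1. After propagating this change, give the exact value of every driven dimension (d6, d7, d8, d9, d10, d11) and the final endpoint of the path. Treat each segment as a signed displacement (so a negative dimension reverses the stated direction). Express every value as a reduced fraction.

Apply edit: d5 := 1
  d6 = d2*5 = 95/2
  d7 = 4 + d4*5 = 33/2
  d8 = d3*4 + d2 = 163/2
  d9 = 8 + d8 - d5*5 = 169/2
  d10 = d4/4 + d1/3 - d7 = -361/24
  d11 = d4*4 = 10
Walk from origin (0, 0):
  seg 1: left by d1 = 5/2 → (-5/2, 0)
  seg 2: left by d7 = 33/2 → (-19, 0)
  seg 3: left by d9 = 169/2 → (-207/2, 0)
  seg 4: left by d3 = 18 → (-243/2, 0)
  seg 5: left by d6 = 95/2 → (-169, 0)
  seg 6: left by d1 = 5/2 → (-343/2, 0)
  seg 7: left by d11 = 10 → (-363/2, 0)

d6 = 95/2
d7 = 33/2
d8 = 163/2
d9 = 169/2
d10 = -361/24
d11 = 10
endpoint = (-363/2, 0)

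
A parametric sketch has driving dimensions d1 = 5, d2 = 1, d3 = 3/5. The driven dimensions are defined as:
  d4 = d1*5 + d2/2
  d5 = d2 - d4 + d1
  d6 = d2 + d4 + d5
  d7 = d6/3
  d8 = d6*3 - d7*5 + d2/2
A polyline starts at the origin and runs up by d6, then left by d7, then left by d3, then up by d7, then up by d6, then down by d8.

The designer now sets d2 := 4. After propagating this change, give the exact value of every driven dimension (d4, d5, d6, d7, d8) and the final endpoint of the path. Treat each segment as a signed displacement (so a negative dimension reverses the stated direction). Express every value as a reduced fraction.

d4 = 27
d5 = -18
d6 = 13
d7 = 13/3
d8 = 58/3
endpoint = (-74/15, 11)

Apply edit: d2 := 4
  d4 = d1*5 + d2/2 = 27
  d5 = d2 - d4 + d1 = -18
  d6 = d2 + d4 + d5 = 13
  d7 = d6/3 = 13/3
  d8 = d6*3 - d7*5 + d2/2 = 58/3
Walk from origin (0, 0):
  seg 1: up by d6 = 13 → (0, 13)
  seg 2: left by d7 = 13/3 → (-13/3, 13)
  seg 3: left by d3 = 3/5 → (-74/15, 13)
  seg 4: up by d7 = 13/3 → (-74/15, 52/3)
  seg 5: up by d6 = 13 → (-74/15, 91/3)
  seg 6: down by d8 = 58/3 → (-74/15, 11)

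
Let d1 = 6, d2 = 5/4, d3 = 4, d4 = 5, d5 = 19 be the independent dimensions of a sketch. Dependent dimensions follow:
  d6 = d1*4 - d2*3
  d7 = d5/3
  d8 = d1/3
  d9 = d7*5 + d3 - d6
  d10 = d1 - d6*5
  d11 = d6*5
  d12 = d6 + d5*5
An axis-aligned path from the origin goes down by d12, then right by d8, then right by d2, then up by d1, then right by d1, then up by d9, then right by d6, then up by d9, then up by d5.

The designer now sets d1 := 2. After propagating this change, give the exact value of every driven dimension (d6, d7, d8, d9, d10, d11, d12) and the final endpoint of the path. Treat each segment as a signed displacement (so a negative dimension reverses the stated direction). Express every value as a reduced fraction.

d6 = 17/4
d7 = 19/3
d8 = 2/3
d9 = 377/12
d10 = -77/4
d11 = 85/4
d12 = 397/4
endpoint = (49/6, -185/12)

Apply edit: d1 := 2
  d6 = d1*4 - d2*3 = 17/4
  d7 = d5/3 = 19/3
  d8 = d1/3 = 2/3
  d9 = d7*5 + d3 - d6 = 377/12
  d10 = d1 - d6*5 = -77/4
  d11 = d6*5 = 85/4
  d12 = d6 + d5*5 = 397/4
Walk from origin (0, 0):
  seg 1: down by d12 = 397/4 → (0, -397/4)
  seg 2: right by d8 = 2/3 → (2/3, -397/4)
  seg 3: right by d2 = 5/4 → (23/12, -397/4)
  seg 4: up by d1 = 2 → (23/12, -389/4)
  seg 5: right by d1 = 2 → (47/12, -389/4)
  seg 6: up by d9 = 377/12 → (47/12, -395/6)
  seg 7: right by d6 = 17/4 → (49/6, -395/6)
  seg 8: up by d9 = 377/12 → (49/6, -413/12)
  seg 9: up by d5 = 19 → (49/6, -185/12)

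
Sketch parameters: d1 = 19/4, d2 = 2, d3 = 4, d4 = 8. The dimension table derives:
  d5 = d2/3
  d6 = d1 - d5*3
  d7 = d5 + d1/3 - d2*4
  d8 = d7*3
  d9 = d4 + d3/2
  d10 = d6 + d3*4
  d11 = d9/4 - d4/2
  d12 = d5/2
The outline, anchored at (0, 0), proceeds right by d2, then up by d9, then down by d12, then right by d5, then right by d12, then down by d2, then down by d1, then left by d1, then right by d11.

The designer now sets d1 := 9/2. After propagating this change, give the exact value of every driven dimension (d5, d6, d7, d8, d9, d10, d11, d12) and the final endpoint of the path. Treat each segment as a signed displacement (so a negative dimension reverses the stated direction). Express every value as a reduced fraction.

Apply edit: d1 := 9/2
  d5 = d2/3 = 2/3
  d6 = d1 - d5*3 = 5/2
  d7 = d5 + d1/3 - d2*4 = -35/6
  d8 = d7*3 = -35/2
  d9 = d4 + d3/2 = 10
  d10 = d6 + d3*4 = 37/2
  d11 = d9/4 - d4/2 = -3/2
  d12 = d5/2 = 1/3
Walk from origin (0, 0):
  seg 1: right by d2 = 2 → (2, 0)
  seg 2: up by d9 = 10 → (2, 10)
  seg 3: down by d12 = 1/3 → (2, 29/3)
  seg 4: right by d5 = 2/3 → (8/3, 29/3)
  seg 5: right by d12 = 1/3 → (3, 29/3)
  seg 6: down by d2 = 2 → (3, 23/3)
  seg 7: down by d1 = 9/2 → (3, 19/6)
  seg 8: left by d1 = 9/2 → (-3/2, 19/6)
  seg 9: right by d11 = -3/2 → (-3, 19/6)

d5 = 2/3
d6 = 5/2
d7 = -35/6
d8 = -35/2
d9 = 10
d10 = 37/2
d11 = -3/2
d12 = 1/3
endpoint = (-3, 19/6)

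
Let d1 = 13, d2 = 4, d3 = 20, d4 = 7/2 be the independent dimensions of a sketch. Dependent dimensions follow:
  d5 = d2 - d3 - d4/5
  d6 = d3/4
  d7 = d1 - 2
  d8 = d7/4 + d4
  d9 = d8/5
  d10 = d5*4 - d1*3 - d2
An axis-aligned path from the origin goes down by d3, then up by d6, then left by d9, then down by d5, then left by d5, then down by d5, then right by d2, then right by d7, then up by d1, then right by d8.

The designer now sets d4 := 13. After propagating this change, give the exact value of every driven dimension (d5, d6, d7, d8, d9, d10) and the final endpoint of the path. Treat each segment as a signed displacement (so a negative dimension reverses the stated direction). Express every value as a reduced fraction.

Apply edit: d4 := 13
  d5 = d2 - d3 - d4/5 = -93/5
  d6 = d3/4 = 5
  d7 = d1 - 2 = 11
  d8 = d7/4 + d4 = 63/4
  d9 = d8/5 = 63/20
  d10 = d5*4 - d1*3 - d2 = -587/5
Walk from origin (0, 0):
  seg 1: down by d3 = 20 → (0, -20)
  seg 2: up by d6 = 5 → (0, -15)
  seg 3: left by d9 = 63/20 → (-63/20, -15)
  seg 4: down by d5 = -93/5 → (-63/20, 18/5)
  seg 5: left by d5 = -93/5 → (309/20, 18/5)
  seg 6: down by d5 = -93/5 → (309/20, 111/5)
  seg 7: right by d2 = 4 → (389/20, 111/5)
  seg 8: right by d7 = 11 → (609/20, 111/5)
  seg 9: up by d1 = 13 → (609/20, 176/5)
  seg 10: right by d8 = 63/4 → (231/5, 176/5)

d5 = -93/5
d6 = 5
d7 = 11
d8 = 63/4
d9 = 63/20
d10 = -587/5
endpoint = (231/5, 176/5)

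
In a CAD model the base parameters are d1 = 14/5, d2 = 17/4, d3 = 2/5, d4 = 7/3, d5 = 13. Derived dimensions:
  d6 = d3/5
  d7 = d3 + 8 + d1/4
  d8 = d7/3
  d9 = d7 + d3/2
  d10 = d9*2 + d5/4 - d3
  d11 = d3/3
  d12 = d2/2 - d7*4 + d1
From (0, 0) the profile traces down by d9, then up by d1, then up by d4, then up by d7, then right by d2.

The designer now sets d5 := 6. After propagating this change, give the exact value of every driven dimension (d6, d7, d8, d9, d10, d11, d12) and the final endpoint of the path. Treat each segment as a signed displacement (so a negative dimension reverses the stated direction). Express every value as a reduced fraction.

Apply edit: d5 := 6
  d6 = d3/5 = 2/25
  d7 = d3 + 8 + d1/4 = 91/10
  d8 = d7/3 = 91/30
  d9 = d7 + d3/2 = 93/10
  d10 = d9*2 + d5/4 - d3 = 197/10
  d11 = d3/3 = 2/15
  d12 = d2/2 - d7*4 + d1 = -1259/40
Walk from origin (0, 0):
  seg 1: down by d9 = 93/10 → (0, -93/10)
  seg 2: up by d1 = 14/5 → (0, -13/2)
  seg 3: up by d4 = 7/3 → (0, -25/6)
  seg 4: up by d7 = 91/10 → (0, 74/15)
  seg 5: right by d2 = 17/4 → (17/4, 74/15)

d6 = 2/25
d7 = 91/10
d8 = 91/30
d9 = 93/10
d10 = 197/10
d11 = 2/15
d12 = -1259/40
endpoint = (17/4, 74/15)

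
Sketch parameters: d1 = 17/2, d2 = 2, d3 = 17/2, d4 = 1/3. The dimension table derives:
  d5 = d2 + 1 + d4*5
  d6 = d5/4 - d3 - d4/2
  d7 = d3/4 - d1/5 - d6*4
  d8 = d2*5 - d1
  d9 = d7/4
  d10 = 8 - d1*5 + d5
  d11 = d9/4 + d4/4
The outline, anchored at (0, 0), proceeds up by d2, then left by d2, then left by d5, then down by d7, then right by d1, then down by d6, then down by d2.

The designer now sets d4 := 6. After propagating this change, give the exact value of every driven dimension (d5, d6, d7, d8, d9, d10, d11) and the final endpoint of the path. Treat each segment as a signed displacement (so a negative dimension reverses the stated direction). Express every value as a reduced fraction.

d5 = 33
d6 = -13/4
d7 = 537/40
d8 = 3/2
d9 = 537/160
d10 = -3/2
d11 = 1497/640
endpoint = (-53/2, -407/40)

Apply edit: d4 := 6
  d5 = d2 + 1 + d4*5 = 33
  d6 = d5/4 - d3 - d4/2 = -13/4
  d7 = d3/4 - d1/5 - d6*4 = 537/40
  d8 = d2*5 - d1 = 3/2
  d9 = d7/4 = 537/160
  d10 = 8 - d1*5 + d5 = -3/2
  d11 = d9/4 + d4/4 = 1497/640
Walk from origin (0, 0):
  seg 1: up by d2 = 2 → (0, 2)
  seg 2: left by d2 = 2 → (-2, 2)
  seg 3: left by d5 = 33 → (-35, 2)
  seg 4: down by d7 = 537/40 → (-35, -457/40)
  seg 5: right by d1 = 17/2 → (-53/2, -457/40)
  seg 6: down by d6 = -13/4 → (-53/2, -327/40)
  seg 7: down by d2 = 2 → (-53/2, -407/40)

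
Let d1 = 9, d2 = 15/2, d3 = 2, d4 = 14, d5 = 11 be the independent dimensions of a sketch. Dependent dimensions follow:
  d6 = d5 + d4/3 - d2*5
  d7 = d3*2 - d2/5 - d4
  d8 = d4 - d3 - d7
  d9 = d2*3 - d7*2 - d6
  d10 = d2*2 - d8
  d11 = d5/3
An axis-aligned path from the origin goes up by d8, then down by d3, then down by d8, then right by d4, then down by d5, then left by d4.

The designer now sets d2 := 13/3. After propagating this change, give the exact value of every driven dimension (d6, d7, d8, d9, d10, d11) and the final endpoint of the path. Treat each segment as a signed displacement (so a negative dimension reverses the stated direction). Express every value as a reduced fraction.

d6 = -6
d7 = -163/15
d8 = 343/15
d9 = 611/15
d10 = -71/5
d11 = 11/3
endpoint = (0, -13)

Apply edit: d2 := 13/3
  d6 = d5 + d4/3 - d2*5 = -6
  d7 = d3*2 - d2/5 - d4 = -163/15
  d8 = d4 - d3 - d7 = 343/15
  d9 = d2*3 - d7*2 - d6 = 611/15
  d10 = d2*2 - d8 = -71/5
  d11 = d5/3 = 11/3
Walk from origin (0, 0):
  seg 1: up by d8 = 343/15 → (0, 343/15)
  seg 2: down by d3 = 2 → (0, 313/15)
  seg 3: down by d8 = 343/15 → (0, -2)
  seg 4: right by d4 = 14 → (14, -2)
  seg 5: down by d5 = 11 → (14, -13)
  seg 6: left by d4 = 14 → (0, -13)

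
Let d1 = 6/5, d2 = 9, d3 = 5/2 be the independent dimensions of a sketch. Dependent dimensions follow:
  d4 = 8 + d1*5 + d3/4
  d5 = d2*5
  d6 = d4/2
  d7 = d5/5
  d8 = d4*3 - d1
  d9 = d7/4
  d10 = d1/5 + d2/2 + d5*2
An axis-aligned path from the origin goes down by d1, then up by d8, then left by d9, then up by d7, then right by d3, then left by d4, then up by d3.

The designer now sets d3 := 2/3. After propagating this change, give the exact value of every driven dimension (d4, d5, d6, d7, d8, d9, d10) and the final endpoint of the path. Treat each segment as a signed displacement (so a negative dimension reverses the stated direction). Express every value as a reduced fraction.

d4 = 85/6
d5 = 45
d6 = 85/12
d7 = 9
d8 = 413/10
d9 = 9/4
d10 = 4737/50
endpoint = (-63/4, 1493/30)

Apply edit: d3 := 2/3
  d4 = 8 + d1*5 + d3/4 = 85/6
  d5 = d2*5 = 45
  d6 = d4/2 = 85/12
  d7 = d5/5 = 9
  d8 = d4*3 - d1 = 413/10
  d9 = d7/4 = 9/4
  d10 = d1/5 + d2/2 + d5*2 = 4737/50
Walk from origin (0, 0):
  seg 1: down by d1 = 6/5 → (0, -6/5)
  seg 2: up by d8 = 413/10 → (0, 401/10)
  seg 3: left by d9 = 9/4 → (-9/4, 401/10)
  seg 4: up by d7 = 9 → (-9/4, 491/10)
  seg 5: right by d3 = 2/3 → (-19/12, 491/10)
  seg 6: left by d4 = 85/6 → (-63/4, 491/10)
  seg 7: up by d3 = 2/3 → (-63/4, 1493/30)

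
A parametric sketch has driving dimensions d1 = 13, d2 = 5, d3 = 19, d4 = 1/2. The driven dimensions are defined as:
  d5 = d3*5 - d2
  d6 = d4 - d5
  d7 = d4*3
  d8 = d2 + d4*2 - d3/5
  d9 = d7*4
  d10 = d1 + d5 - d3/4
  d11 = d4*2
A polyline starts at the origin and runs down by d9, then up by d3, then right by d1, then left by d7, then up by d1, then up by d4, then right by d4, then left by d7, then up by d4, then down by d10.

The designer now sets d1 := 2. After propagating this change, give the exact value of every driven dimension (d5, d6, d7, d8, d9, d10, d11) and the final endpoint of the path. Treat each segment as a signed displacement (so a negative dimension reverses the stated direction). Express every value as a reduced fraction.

d5 = 90
d6 = -179/2
d7 = 3/2
d8 = 11/5
d9 = 6
d10 = 349/4
d11 = 1
endpoint = (-1/2, -285/4)

Apply edit: d1 := 2
  d5 = d3*5 - d2 = 90
  d6 = d4 - d5 = -179/2
  d7 = d4*3 = 3/2
  d8 = d2 + d4*2 - d3/5 = 11/5
  d9 = d7*4 = 6
  d10 = d1 + d5 - d3/4 = 349/4
  d11 = d4*2 = 1
Walk from origin (0, 0):
  seg 1: down by d9 = 6 → (0, -6)
  seg 2: up by d3 = 19 → (0, 13)
  seg 3: right by d1 = 2 → (2, 13)
  seg 4: left by d7 = 3/2 → (1/2, 13)
  seg 5: up by d1 = 2 → (1/2, 15)
  seg 6: up by d4 = 1/2 → (1/2, 31/2)
  seg 7: right by d4 = 1/2 → (1, 31/2)
  seg 8: left by d7 = 3/2 → (-1/2, 31/2)
  seg 9: up by d4 = 1/2 → (-1/2, 16)
  seg 10: down by d10 = 349/4 → (-1/2, -285/4)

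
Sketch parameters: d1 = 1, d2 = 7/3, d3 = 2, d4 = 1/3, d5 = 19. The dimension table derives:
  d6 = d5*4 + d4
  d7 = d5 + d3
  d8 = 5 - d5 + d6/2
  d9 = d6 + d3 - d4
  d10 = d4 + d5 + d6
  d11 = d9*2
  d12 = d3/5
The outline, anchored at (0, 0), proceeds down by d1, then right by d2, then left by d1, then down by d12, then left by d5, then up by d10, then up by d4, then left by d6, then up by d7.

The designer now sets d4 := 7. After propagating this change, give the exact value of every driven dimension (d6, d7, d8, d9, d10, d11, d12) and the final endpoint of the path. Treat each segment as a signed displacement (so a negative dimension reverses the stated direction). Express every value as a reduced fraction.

d6 = 83
d7 = 21
d8 = 55/2
d9 = 78
d10 = 109
d11 = 156
d12 = 2/5
endpoint = (-302/3, 678/5)

Apply edit: d4 := 7
  d6 = d5*4 + d4 = 83
  d7 = d5 + d3 = 21
  d8 = 5 - d5 + d6/2 = 55/2
  d9 = d6 + d3 - d4 = 78
  d10 = d4 + d5 + d6 = 109
  d11 = d9*2 = 156
  d12 = d3/5 = 2/5
Walk from origin (0, 0):
  seg 1: down by d1 = 1 → (0, -1)
  seg 2: right by d2 = 7/3 → (7/3, -1)
  seg 3: left by d1 = 1 → (4/3, -1)
  seg 4: down by d12 = 2/5 → (4/3, -7/5)
  seg 5: left by d5 = 19 → (-53/3, -7/5)
  seg 6: up by d10 = 109 → (-53/3, 538/5)
  seg 7: up by d4 = 7 → (-53/3, 573/5)
  seg 8: left by d6 = 83 → (-302/3, 573/5)
  seg 9: up by d7 = 21 → (-302/3, 678/5)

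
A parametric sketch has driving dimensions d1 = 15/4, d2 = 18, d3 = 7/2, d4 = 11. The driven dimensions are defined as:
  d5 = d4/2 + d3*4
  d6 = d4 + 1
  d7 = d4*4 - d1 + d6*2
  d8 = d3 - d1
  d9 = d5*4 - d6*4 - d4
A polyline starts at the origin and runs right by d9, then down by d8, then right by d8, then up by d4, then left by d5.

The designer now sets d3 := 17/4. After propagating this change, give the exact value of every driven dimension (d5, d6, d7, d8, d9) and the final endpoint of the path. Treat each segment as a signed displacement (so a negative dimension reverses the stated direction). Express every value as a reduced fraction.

Apply edit: d3 := 17/4
  d5 = d4/2 + d3*4 = 45/2
  d6 = d4 + 1 = 12
  d7 = d4*4 - d1 + d6*2 = 257/4
  d8 = d3 - d1 = 1/2
  d9 = d5*4 - d6*4 - d4 = 31
Walk from origin (0, 0):
  seg 1: right by d9 = 31 → (31, 0)
  seg 2: down by d8 = 1/2 → (31, -1/2)
  seg 3: right by d8 = 1/2 → (63/2, -1/2)
  seg 4: up by d4 = 11 → (63/2, 21/2)
  seg 5: left by d5 = 45/2 → (9, 21/2)

d5 = 45/2
d6 = 12
d7 = 257/4
d8 = 1/2
d9 = 31
endpoint = (9, 21/2)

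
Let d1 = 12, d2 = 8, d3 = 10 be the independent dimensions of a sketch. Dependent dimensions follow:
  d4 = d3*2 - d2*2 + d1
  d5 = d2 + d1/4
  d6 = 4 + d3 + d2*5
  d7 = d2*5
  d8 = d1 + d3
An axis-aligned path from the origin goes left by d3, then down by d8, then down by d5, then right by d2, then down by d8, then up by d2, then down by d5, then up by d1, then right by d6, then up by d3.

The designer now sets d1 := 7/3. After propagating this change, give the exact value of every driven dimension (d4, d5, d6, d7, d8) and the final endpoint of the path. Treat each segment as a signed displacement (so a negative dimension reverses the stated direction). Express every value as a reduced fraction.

d4 = 19/3
d5 = 103/12
d6 = 54
d7 = 40
d8 = 37/3
endpoint = (52, -43/2)

Apply edit: d1 := 7/3
  d4 = d3*2 - d2*2 + d1 = 19/3
  d5 = d2 + d1/4 = 103/12
  d6 = 4 + d3 + d2*5 = 54
  d7 = d2*5 = 40
  d8 = d1 + d3 = 37/3
Walk from origin (0, 0):
  seg 1: left by d3 = 10 → (-10, 0)
  seg 2: down by d8 = 37/3 → (-10, -37/3)
  seg 3: down by d5 = 103/12 → (-10, -251/12)
  seg 4: right by d2 = 8 → (-2, -251/12)
  seg 5: down by d8 = 37/3 → (-2, -133/4)
  seg 6: up by d2 = 8 → (-2, -101/4)
  seg 7: down by d5 = 103/12 → (-2, -203/6)
  seg 8: up by d1 = 7/3 → (-2, -63/2)
  seg 9: right by d6 = 54 → (52, -63/2)
  seg 10: up by d3 = 10 → (52, -43/2)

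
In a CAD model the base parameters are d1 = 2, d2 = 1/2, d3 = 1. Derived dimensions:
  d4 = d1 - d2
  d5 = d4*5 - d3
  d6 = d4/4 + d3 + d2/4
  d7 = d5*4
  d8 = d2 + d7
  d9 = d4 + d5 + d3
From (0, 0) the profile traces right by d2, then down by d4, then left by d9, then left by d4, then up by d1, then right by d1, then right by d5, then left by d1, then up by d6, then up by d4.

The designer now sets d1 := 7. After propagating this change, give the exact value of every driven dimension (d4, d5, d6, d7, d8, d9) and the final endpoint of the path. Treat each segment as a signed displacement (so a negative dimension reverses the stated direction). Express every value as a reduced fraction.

Apply edit: d1 := 7
  d4 = d1 - d2 = 13/2
  d5 = d4*5 - d3 = 63/2
  d6 = d4/4 + d3 + d2/4 = 11/4
  d7 = d5*4 = 126
  d8 = d2 + d7 = 253/2
  d9 = d4 + d5 + d3 = 39
Walk from origin (0, 0):
  seg 1: right by d2 = 1/2 → (1/2, 0)
  seg 2: down by d4 = 13/2 → (1/2, -13/2)
  seg 3: left by d9 = 39 → (-77/2, -13/2)
  seg 4: left by d4 = 13/2 → (-45, -13/2)
  seg 5: up by d1 = 7 → (-45, 1/2)
  seg 6: right by d1 = 7 → (-38, 1/2)
  seg 7: right by d5 = 63/2 → (-13/2, 1/2)
  seg 8: left by d1 = 7 → (-27/2, 1/2)
  seg 9: up by d6 = 11/4 → (-27/2, 13/4)
  seg 10: up by d4 = 13/2 → (-27/2, 39/4)

d4 = 13/2
d5 = 63/2
d6 = 11/4
d7 = 126
d8 = 253/2
d9 = 39
endpoint = (-27/2, 39/4)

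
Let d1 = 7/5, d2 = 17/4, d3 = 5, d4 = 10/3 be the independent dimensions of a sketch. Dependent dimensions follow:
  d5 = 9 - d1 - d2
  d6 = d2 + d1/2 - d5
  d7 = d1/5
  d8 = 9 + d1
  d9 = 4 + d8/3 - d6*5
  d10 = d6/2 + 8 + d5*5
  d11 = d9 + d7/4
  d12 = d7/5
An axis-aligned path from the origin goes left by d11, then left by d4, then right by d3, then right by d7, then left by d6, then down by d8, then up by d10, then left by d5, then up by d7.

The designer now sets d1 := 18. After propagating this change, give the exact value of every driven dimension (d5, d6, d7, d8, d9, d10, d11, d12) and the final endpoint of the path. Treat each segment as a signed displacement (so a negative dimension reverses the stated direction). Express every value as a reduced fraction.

d5 = -53/4
d6 = 53/2
d7 = 18/5
d8 = 27
d9 = -239/2
d10 = -45
d11 = -593/5
d12 = 18/25
endpoint = (6637/60, -342/5)

Apply edit: d1 := 18
  d5 = 9 - d1 - d2 = -53/4
  d6 = d2 + d1/2 - d5 = 53/2
  d7 = d1/5 = 18/5
  d8 = 9 + d1 = 27
  d9 = 4 + d8/3 - d6*5 = -239/2
  d10 = d6/2 + 8 + d5*5 = -45
  d11 = d9 + d7/4 = -593/5
  d12 = d7/5 = 18/25
Walk from origin (0, 0):
  seg 1: left by d11 = -593/5 → (593/5, 0)
  seg 2: left by d4 = 10/3 → (1729/15, 0)
  seg 3: right by d3 = 5 → (1804/15, 0)
  seg 4: right by d7 = 18/5 → (1858/15, 0)
  seg 5: left by d6 = 53/2 → (2921/30, 0)
  seg 6: down by d8 = 27 → (2921/30, -27)
  seg 7: up by d10 = -45 → (2921/30, -72)
  seg 8: left by d5 = -53/4 → (6637/60, -72)
  seg 9: up by d7 = 18/5 → (6637/60, -342/5)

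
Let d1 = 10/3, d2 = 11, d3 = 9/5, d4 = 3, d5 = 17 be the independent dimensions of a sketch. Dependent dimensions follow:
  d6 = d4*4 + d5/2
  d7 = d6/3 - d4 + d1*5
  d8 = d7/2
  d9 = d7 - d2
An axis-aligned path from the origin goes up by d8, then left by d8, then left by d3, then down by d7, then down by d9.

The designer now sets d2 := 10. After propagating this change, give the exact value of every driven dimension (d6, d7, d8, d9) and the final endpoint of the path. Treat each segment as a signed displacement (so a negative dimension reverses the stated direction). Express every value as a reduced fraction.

d6 = 41/2
d7 = 41/2
d8 = 41/4
d9 = 21/2
endpoint = (-241/20, -83/4)

Apply edit: d2 := 10
  d6 = d4*4 + d5/2 = 41/2
  d7 = d6/3 - d4 + d1*5 = 41/2
  d8 = d7/2 = 41/4
  d9 = d7 - d2 = 21/2
Walk from origin (0, 0):
  seg 1: up by d8 = 41/4 → (0, 41/4)
  seg 2: left by d8 = 41/4 → (-41/4, 41/4)
  seg 3: left by d3 = 9/5 → (-241/20, 41/4)
  seg 4: down by d7 = 41/2 → (-241/20, -41/4)
  seg 5: down by d9 = 21/2 → (-241/20, -83/4)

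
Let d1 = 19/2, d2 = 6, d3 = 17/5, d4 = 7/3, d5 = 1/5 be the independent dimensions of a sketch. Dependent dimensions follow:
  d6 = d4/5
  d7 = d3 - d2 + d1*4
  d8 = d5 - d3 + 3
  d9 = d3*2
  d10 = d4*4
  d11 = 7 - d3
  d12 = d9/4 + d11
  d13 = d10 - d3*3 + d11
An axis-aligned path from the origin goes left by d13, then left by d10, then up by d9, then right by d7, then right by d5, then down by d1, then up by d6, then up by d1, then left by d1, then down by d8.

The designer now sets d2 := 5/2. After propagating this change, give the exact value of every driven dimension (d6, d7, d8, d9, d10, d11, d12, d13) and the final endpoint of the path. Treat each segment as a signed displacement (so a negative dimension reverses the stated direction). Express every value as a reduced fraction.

Apply edit: d2 := 5/2
  d6 = d4/5 = 7/15
  d7 = d3 - d2 + d1*4 = 389/10
  d8 = d5 - d3 + 3 = -1/5
  d9 = d3*2 = 34/5
  d10 = d4*4 = 28/3
  d11 = 7 - d3 = 18/5
  d12 = d9/4 + d11 = 53/10
  d13 = d10 - d3*3 + d11 = 41/15
Walk from origin (0, 0):
  seg 1: left by d13 = 41/15 → (-41/15, 0)
  seg 2: left by d10 = 28/3 → (-181/15, 0)
  seg 3: up by d9 = 34/5 → (-181/15, 34/5)
  seg 4: right by d7 = 389/10 → (161/6, 34/5)
  seg 5: right by d5 = 1/5 → (811/30, 34/5)
  seg 6: down by d1 = 19/2 → (811/30, -27/10)
  seg 7: up by d6 = 7/15 → (811/30, -67/30)
  seg 8: up by d1 = 19/2 → (811/30, 109/15)
  seg 9: left by d1 = 19/2 → (263/15, 109/15)
  seg 10: down by d8 = -1/5 → (263/15, 112/15)

d6 = 7/15
d7 = 389/10
d8 = -1/5
d9 = 34/5
d10 = 28/3
d11 = 18/5
d12 = 53/10
d13 = 41/15
endpoint = (263/15, 112/15)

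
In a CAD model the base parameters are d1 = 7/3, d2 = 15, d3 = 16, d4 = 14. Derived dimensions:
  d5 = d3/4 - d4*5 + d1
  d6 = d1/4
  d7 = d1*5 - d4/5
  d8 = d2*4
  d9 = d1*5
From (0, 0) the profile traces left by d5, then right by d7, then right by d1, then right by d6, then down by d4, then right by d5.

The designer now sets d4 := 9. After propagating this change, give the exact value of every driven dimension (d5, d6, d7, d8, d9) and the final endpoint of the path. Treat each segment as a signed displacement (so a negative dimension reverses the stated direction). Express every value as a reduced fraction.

d5 = -116/3
d6 = 7/12
d7 = 148/15
d8 = 60
d9 = 35/3
endpoint = (767/60, -9)

Apply edit: d4 := 9
  d5 = d3/4 - d4*5 + d1 = -116/3
  d6 = d1/4 = 7/12
  d7 = d1*5 - d4/5 = 148/15
  d8 = d2*4 = 60
  d9 = d1*5 = 35/3
Walk from origin (0, 0):
  seg 1: left by d5 = -116/3 → (116/3, 0)
  seg 2: right by d7 = 148/15 → (728/15, 0)
  seg 3: right by d1 = 7/3 → (763/15, 0)
  seg 4: right by d6 = 7/12 → (1029/20, 0)
  seg 5: down by d4 = 9 → (1029/20, -9)
  seg 6: right by d5 = -116/3 → (767/60, -9)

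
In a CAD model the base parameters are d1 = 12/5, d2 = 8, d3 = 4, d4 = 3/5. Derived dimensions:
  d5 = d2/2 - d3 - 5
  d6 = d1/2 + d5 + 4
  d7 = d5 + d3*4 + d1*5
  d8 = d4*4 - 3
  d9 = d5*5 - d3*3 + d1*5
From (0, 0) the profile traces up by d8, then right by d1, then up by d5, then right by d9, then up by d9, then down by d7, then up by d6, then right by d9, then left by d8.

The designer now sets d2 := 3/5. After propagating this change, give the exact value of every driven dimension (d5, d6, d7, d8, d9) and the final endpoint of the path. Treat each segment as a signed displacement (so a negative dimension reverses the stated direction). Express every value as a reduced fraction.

d5 = -87/10
d6 = -7/2
d7 = 193/10
d8 = -3/5
d9 = -87/2
endpoint = (-84, -378/5)

Apply edit: d2 := 3/5
  d5 = d2/2 - d3 - 5 = -87/10
  d6 = d1/2 + d5 + 4 = -7/2
  d7 = d5 + d3*4 + d1*5 = 193/10
  d8 = d4*4 - 3 = -3/5
  d9 = d5*5 - d3*3 + d1*5 = -87/2
Walk from origin (0, 0):
  seg 1: up by d8 = -3/5 → (0, -3/5)
  seg 2: right by d1 = 12/5 → (12/5, -3/5)
  seg 3: up by d5 = -87/10 → (12/5, -93/10)
  seg 4: right by d9 = -87/2 → (-411/10, -93/10)
  seg 5: up by d9 = -87/2 → (-411/10, -264/5)
  seg 6: down by d7 = 193/10 → (-411/10, -721/10)
  seg 7: up by d6 = -7/2 → (-411/10, -378/5)
  seg 8: right by d9 = -87/2 → (-423/5, -378/5)
  seg 9: left by d8 = -3/5 → (-84, -378/5)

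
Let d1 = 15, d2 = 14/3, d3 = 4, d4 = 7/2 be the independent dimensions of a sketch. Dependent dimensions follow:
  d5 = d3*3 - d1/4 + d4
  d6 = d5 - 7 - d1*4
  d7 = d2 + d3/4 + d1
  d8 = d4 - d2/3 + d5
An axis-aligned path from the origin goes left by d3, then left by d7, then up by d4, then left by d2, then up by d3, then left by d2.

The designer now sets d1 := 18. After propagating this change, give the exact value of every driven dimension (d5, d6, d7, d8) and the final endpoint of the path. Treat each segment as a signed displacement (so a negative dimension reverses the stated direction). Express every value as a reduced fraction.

Apply edit: d1 := 18
  d5 = d3*3 - d1/4 + d4 = 11
  d6 = d5 - 7 - d1*4 = -68
  d7 = d2 + d3/4 + d1 = 71/3
  d8 = d4 - d2/3 + d5 = 233/18
Walk from origin (0, 0):
  seg 1: left by d3 = 4 → (-4, 0)
  seg 2: left by d7 = 71/3 → (-83/3, 0)
  seg 3: up by d4 = 7/2 → (-83/3, 7/2)
  seg 4: left by d2 = 14/3 → (-97/3, 7/2)
  seg 5: up by d3 = 4 → (-97/3, 15/2)
  seg 6: left by d2 = 14/3 → (-37, 15/2)

d5 = 11
d6 = -68
d7 = 71/3
d8 = 233/18
endpoint = (-37, 15/2)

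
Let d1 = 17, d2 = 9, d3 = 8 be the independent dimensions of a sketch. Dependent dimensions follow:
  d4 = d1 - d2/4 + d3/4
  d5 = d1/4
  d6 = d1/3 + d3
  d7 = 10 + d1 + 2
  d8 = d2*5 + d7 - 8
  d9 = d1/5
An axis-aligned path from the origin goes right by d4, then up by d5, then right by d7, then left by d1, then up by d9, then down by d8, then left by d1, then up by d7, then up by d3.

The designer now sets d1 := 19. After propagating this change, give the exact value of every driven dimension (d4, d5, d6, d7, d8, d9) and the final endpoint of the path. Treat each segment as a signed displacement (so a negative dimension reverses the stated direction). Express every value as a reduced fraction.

Apply edit: d1 := 19
  d4 = d1 - d2/4 + d3/4 = 75/4
  d5 = d1/4 = 19/4
  d6 = d1/3 + d3 = 43/3
  d7 = 10 + d1 + 2 = 31
  d8 = d2*5 + d7 - 8 = 68
  d9 = d1/5 = 19/5
Walk from origin (0, 0):
  seg 1: right by d4 = 75/4 → (75/4, 0)
  seg 2: up by d5 = 19/4 → (75/4, 19/4)
  seg 3: right by d7 = 31 → (199/4, 19/4)
  seg 4: left by d1 = 19 → (123/4, 19/4)
  seg 5: up by d9 = 19/5 → (123/4, 171/20)
  seg 6: down by d8 = 68 → (123/4, -1189/20)
  seg 7: left by d1 = 19 → (47/4, -1189/20)
  seg 8: up by d7 = 31 → (47/4, -569/20)
  seg 9: up by d3 = 8 → (47/4, -409/20)

d4 = 75/4
d5 = 19/4
d6 = 43/3
d7 = 31
d8 = 68
d9 = 19/5
endpoint = (47/4, -409/20)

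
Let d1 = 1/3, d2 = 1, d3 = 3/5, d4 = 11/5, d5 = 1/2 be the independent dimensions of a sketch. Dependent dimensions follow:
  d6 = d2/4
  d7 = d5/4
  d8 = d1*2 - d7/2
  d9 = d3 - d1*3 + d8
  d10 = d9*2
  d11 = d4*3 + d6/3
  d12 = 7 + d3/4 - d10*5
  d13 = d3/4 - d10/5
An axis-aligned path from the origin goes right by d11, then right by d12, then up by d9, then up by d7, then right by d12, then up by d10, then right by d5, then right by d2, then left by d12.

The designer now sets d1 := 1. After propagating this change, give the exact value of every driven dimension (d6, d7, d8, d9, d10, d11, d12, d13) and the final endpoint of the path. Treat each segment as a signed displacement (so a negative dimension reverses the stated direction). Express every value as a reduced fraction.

d6 = 1/4
d7 = 1/8
d8 = 31/16
d9 = -37/80
d10 = -37/40
d11 = 401/60
d12 = 471/40
d13 = 67/200
endpoint = (479/24, -101/80)

Apply edit: d1 := 1
  d6 = d2/4 = 1/4
  d7 = d5/4 = 1/8
  d8 = d1*2 - d7/2 = 31/16
  d9 = d3 - d1*3 + d8 = -37/80
  d10 = d9*2 = -37/40
  d11 = d4*3 + d6/3 = 401/60
  d12 = 7 + d3/4 - d10*5 = 471/40
  d13 = d3/4 - d10/5 = 67/200
Walk from origin (0, 0):
  seg 1: right by d11 = 401/60 → (401/60, 0)
  seg 2: right by d12 = 471/40 → (443/24, 0)
  seg 3: up by d9 = -37/80 → (443/24, -37/80)
  seg 4: up by d7 = 1/8 → (443/24, -27/80)
  seg 5: right by d12 = 471/40 → (907/30, -27/80)
  seg 6: up by d10 = -37/40 → (907/30, -101/80)
  seg 7: right by d5 = 1/2 → (461/15, -101/80)
  seg 8: right by d2 = 1 → (476/15, -101/80)
  seg 9: left by d12 = 471/40 → (479/24, -101/80)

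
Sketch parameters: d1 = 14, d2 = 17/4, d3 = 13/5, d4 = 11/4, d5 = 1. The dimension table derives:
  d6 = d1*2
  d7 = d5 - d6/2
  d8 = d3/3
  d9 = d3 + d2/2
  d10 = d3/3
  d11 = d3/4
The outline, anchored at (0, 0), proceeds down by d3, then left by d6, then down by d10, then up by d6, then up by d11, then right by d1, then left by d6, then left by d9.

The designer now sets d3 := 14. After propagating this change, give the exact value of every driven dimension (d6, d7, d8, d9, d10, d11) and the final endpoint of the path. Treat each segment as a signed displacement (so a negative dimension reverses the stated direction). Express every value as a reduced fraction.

d6 = 28
d7 = -13
d8 = 14/3
d9 = 129/8
d10 = 14/3
d11 = 7/2
endpoint = (-465/8, 77/6)

Apply edit: d3 := 14
  d6 = d1*2 = 28
  d7 = d5 - d6/2 = -13
  d8 = d3/3 = 14/3
  d9 = d3 + d2/2 = 129/8
  d10 = d3/3 = 14/3
  d11 = d3/4 = 7/2
Walk from origin (0, 0):
  seg 1: down by d3 = 14 → (0, -14)
  seg 2: left by d6 = 28 → (-28, -14)
  seg 3: down by d10 = 14/3 → (-28, -56/3)
  seg 4: up by d6 = 28 → (-28, 28/3)
  seg 5: up by d11 = 7/2 → (-28, 77/6)
  seg 6: right by d1 = 14 → (-14, 77/6)
  seg 7: left by d6 = 28 → (-42, 77/6)
  seg 8: left by d9 = 129/8 → (-465/8, 77/6)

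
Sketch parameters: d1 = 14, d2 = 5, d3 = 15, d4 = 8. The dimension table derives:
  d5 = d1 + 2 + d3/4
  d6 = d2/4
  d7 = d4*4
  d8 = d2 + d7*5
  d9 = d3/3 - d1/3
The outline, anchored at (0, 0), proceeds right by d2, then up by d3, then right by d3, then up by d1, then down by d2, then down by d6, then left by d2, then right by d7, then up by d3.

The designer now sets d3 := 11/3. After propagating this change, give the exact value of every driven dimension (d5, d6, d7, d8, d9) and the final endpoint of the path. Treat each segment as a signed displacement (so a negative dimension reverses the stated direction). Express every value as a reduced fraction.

Apply edit: d3 := 11/3
  d5 = d1 + 2 + d3/4 = 203/12
  d6 = d2/4 = 5/4
  d7 = d4*4 = 32
  d8 = d2 + d7*5 = 165
  d9 = d3/3 - d1/3 = -31/9
Walk from origin (0, 0):
  seg 1: right by d2 = 5 → (5, 0)
  seg 2: up by d3 = 11/3 → (5, 11/3)
  seg 3: right by d3 = 11/3 → (26/3, 11/3)
  seg 4: up by d1 = 14 → (26/3, 53/3)
  seg 5: down by d2 = 5 → (26/3, 38/3)
  seg 6: down by d6 = 5/4 → (26/3, 137/12)
  seg 7: left by d2 = 5 → (11/3, 137/12)
  seg 8: right by d7 = 32 → (107/3, 137/12)
  seg 9: up by d3 = 11/3 → (107/3, 181/12)

d5 = 203/12
d6 = 5/4
d7 = 32
d8 = 165
d9 = -31/9
endpoint = (107/3, 181/12)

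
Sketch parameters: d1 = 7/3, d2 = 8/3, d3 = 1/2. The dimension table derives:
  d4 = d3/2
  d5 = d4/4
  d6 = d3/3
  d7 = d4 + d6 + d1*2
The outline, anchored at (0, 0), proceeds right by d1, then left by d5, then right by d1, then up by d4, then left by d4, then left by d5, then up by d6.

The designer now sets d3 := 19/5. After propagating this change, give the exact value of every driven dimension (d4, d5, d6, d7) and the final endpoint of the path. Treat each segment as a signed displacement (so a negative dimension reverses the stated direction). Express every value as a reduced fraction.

Apply edit: d3 := 19/5
  d4 = d3/2 = 19/10
  d5 = d4/4 = 19/40
  d6 = d3/3 = 19/15
  d7 = d4 + d6 + d1*2 = 47/6
Walk from origin (0, 0):
  seg 1: right by d1 = 7/3 → (7/3, 0)
  seg 2: left by d5 = 19/40 → (223/120, 0)
  seg 3: right by d1 = 7/3 → (503/120, 0)
  seg 4: up by d4 = 19/10 → (503/120, 19/10)
  seg 5: left by d4 = 19/10 → (55/24, 19/10)
  seg 6: left by d5 = 19/40 → (109/60, 19/10)
  seg 7: up by d6 = 19/15 → (109/60, 19/6)

d4 = 19/10
d5 = 19/40
d6 = 19/15
d7 = 47/6
endpoint = (109/60, 19/6)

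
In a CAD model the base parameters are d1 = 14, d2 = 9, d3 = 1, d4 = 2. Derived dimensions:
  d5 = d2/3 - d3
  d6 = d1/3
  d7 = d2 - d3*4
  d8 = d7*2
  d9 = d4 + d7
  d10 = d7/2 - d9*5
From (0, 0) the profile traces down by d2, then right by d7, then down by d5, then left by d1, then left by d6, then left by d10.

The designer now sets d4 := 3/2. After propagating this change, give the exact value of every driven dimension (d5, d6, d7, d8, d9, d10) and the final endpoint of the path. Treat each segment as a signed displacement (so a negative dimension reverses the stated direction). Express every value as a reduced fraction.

Apply edit: d4 := 3/2
  d5 = d2/3 - d3 = 2
  d6 = d1/3 = 14/3
  d7 = d2 - d3*4 = 5
  d8 = d7*2 = 10
  d9 = d4 + d7 = 13/2
  d10 = d7/2 - d9*5 = -30
Walk from origin (0, 0):
  seg 1: down by d2 = 9 → (0, -9)
  seg 2: right by d7 = 5 → (5, -9)
  seg 3: down by d5 = 2 → (5, -11)
  seg 4: left by d1 = 14 → (-9, -11)
  seg 5: left by d6 = 14/3 → (-41/3, -11)
  seg 6: left by d10 = -30 → (49/3, -11)

d5 = 2
d6 = 14/3
d7 = 5
d8 = 10
d9 = 13/2
d10 = -30
endpoint = (49/3, -11)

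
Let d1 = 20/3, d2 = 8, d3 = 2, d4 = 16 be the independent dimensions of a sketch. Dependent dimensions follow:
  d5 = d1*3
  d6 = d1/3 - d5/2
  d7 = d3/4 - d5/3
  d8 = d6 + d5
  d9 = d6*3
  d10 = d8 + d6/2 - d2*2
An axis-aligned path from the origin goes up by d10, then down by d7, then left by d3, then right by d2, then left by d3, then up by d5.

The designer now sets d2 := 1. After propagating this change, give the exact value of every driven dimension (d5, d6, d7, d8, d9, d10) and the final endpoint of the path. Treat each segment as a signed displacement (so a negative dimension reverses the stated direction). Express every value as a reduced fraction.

Apply edit: d2 := 1
  d5 = d1*3 = 20
  d6 = d1/3 - d5/2 = -70/9
  d7 = d3/4 - d5/3 = -37/6
  d8 = d6 + d5 = 110/9
  d9 = d6*3 = -70/3
  d10 = d8 + d6/2 - d2*2 = 19/3
Walk from origin (0, 0):
  seg 1: up by d10 = 19/3 → (0, 19/3)
  seg 2: down by d7 = -37/6 → (0, 25/2)
  seg 3: left by d3 = 2 → (-2, 25/2)
  seg 4: right by d2 = 1 → (-1, 25/2)
  seg 5: left by d3 = 2 → (-3, 25/2)
  seg 6: up by d5 = 20 → (-3, 65/2)

d5 = 20
d6 = -70/9
d7 = -37/6
d8 = 110/9
d9 = -70/3
d10 = 19/3
endpoint = (-3, 65/2)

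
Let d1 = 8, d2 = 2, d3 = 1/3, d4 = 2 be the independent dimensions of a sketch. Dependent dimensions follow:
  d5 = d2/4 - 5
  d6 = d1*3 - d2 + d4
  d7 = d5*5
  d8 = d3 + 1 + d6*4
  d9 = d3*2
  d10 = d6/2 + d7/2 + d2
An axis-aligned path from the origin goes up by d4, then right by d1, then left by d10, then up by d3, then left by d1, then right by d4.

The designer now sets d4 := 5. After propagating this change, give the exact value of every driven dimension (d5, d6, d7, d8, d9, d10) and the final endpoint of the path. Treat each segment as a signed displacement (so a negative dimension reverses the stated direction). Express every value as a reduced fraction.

Apply edit: d4 := 5
  d5 = d2/4 - 5 = -9/2
  d6 = d1*3 - d2 + d4 = 27
  d7 = d5*5 = -45/2
  d8 = d3 + 1 + d6*4 = 328/3
  d9 = d3*2 = 2/3
  d10 = d6/2 + d7/2 + d2 = 17/4
Walk from origin (0, 0):
  seg 1: up by d4 = 5 → (0, 5)
  seg 2: right by d1 = 8 → (8, 5)
  seg 3: left by d10 = 17/4 → (15/4, 5)
  seg 4: up by d3 = 1/3 → (15/4, 16/3)
  seg 5: left by d1 = 8 → (-17/4, 16/3)
  seg 6: right by d4 = 5 → (3/4, 16/3)

d5 = -9/2
d6 = 27
d7 = -45/2
d8 = 328/3
d9 = 2/3
d10 = 17/4
endpoint = (3/4, 16/3)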